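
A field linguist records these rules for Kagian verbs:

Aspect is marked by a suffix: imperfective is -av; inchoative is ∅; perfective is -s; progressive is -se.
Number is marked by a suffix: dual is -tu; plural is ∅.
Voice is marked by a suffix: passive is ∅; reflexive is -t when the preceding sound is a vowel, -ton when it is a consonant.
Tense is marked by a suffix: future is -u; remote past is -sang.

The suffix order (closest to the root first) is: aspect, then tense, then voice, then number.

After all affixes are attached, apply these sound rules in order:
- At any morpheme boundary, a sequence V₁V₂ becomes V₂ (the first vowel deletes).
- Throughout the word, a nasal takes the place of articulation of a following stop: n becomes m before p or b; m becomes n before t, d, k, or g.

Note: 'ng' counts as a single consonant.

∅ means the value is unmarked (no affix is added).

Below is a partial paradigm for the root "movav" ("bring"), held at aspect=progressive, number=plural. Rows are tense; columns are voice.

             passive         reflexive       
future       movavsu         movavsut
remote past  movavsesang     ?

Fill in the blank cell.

Attach aspect progressive -se → movavse.
Attach tense remote past -sang → movavsesang.
Attach voice reflexive -ton (after consonant 'ng') → movavsesangton.
number = plural: zero marking, form stays movavsesangton.
Vowel deletion: no change.
Nasal assimilation: no change.

movavsesangton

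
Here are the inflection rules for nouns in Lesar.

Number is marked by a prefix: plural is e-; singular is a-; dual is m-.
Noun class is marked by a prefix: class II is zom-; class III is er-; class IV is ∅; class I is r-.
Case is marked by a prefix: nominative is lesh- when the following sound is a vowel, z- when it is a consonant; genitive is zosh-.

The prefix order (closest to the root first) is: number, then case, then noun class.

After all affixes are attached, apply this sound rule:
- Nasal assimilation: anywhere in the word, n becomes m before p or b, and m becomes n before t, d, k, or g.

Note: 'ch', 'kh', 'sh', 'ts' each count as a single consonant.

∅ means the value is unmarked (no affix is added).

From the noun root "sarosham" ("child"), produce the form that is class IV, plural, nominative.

Attach number plural e- → esarosham.
Attach case nominative lesh- (before vowel 'e') → leshesarosham.
noun class = class IV: zero marking, form stays leshesarosham.
Nasal assimilation: no change.

leshesarosham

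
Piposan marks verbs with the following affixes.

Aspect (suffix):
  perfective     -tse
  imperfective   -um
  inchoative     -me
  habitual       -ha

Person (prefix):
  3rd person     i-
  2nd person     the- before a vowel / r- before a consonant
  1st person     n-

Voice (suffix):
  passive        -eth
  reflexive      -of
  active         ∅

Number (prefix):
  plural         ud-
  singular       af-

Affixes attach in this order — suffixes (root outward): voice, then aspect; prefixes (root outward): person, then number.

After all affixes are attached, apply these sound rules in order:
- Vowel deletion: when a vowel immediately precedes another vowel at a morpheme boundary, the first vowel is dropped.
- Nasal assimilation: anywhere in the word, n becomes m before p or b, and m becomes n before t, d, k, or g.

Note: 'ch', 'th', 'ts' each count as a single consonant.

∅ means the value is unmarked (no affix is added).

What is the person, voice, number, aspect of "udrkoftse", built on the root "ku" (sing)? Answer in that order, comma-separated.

Segment: ud-r-ku-of-tse.
person: the/r- → 2nd person.
voice: -of → reflexive.
number: ud- → plural.
aspect: -tse → perfective.

2nd person, reflexive, plural, perfective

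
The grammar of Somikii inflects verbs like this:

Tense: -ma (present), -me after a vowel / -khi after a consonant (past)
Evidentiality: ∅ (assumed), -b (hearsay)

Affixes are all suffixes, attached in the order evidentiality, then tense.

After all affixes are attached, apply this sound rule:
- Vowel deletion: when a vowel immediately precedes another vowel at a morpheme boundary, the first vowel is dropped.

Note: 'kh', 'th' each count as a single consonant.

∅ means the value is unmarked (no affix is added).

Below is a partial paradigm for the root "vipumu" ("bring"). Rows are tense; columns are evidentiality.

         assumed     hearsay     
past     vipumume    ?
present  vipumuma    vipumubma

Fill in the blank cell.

Attach evidentiality hearsay -b → vipumub.
Attach tense past -khi (after consonant 'b') → vipumubkhi.
Vowel deletion: no change.

vipumubkhi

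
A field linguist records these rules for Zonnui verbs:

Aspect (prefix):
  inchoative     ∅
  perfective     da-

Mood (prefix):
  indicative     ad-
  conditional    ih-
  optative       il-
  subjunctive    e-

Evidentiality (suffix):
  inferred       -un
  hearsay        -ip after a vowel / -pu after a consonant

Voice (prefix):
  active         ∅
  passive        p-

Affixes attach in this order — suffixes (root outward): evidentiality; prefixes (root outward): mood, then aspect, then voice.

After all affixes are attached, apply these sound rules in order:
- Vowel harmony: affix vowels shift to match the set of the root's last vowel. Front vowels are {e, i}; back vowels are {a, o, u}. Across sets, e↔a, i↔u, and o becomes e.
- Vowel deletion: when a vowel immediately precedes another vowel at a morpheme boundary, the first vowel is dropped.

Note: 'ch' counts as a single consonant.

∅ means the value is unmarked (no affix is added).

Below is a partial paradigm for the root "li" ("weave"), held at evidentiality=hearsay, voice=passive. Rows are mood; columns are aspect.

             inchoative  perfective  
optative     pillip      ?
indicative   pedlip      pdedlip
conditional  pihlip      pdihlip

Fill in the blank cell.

pdillip

Attach mood optative il- → illi.
Attach evidentiality hearsay -ip (after vowel 'i') → illiip.
Attach aspect perfective da- → dailliip.
Attach voice passive p- → pdailliip.
Apply vowel harmony: pdailliip → pdeilliip.
Apply vowel deletion: pdeilliip → pdillip.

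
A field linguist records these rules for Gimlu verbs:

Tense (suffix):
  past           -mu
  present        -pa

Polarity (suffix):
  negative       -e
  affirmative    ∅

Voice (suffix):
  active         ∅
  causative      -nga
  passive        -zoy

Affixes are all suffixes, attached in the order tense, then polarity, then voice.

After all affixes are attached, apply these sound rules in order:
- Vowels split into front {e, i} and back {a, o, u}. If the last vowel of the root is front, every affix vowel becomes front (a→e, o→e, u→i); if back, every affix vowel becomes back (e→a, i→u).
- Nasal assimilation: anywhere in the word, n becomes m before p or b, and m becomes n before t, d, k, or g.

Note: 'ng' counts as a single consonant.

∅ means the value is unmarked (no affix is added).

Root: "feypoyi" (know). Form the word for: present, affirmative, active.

Attach tense present -pa → feypoyipa.
polarity = affirmative: zero marking, form stays feypoyipa.
voice = active: zero marking, form stays feypoyipa.
Apply vowel harmony: feypoyipa → feypoyipe.
Nasal assimilation: no change.

feypoyipe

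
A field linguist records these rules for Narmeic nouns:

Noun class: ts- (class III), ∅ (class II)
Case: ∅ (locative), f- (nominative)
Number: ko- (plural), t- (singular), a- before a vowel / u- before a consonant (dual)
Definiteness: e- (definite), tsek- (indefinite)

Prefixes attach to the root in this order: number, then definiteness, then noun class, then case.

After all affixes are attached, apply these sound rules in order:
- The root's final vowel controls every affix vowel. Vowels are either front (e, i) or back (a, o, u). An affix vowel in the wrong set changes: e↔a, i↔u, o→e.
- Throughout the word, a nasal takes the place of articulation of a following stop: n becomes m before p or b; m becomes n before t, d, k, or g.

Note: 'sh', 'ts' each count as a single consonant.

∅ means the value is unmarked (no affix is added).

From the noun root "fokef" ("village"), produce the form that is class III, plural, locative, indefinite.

tstsekkefokef

Attach number plural ko- → kofokef.
Attach definiteness indefinite tsek- → tsekkofokef.
Attach noun class class III ts- → tstsekkofokef.
case = locative: zero marking, form stays tstsekkofokef.
Apply vowel harmony: tstsekkofokef → tstsekkefokef.
Nasal assimilation: no change.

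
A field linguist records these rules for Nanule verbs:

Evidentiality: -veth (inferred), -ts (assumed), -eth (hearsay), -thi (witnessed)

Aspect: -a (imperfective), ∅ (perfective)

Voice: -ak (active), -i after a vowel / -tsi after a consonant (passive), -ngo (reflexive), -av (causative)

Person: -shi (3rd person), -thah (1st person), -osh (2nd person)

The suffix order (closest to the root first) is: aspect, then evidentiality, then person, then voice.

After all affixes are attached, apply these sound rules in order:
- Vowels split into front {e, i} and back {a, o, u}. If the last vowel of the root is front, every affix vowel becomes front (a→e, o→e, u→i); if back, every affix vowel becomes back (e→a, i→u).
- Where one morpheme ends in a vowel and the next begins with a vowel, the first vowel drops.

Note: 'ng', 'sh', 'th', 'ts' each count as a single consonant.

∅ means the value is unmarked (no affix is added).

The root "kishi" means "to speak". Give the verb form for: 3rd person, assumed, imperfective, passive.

kishetsshi

Attach aspect imperfective -a → kishia.
Attach evidentiality assumed -ts → kishiats.
Attach person 3rd person -shi → kishiatsshi.
Attach voice passive -i (after vowel 'i') → kishiatsshii.
Apply vowel harmony: kishiatsshii → kishietsshii.
Apply vowel deletion: kishietsshii → kishetsshi.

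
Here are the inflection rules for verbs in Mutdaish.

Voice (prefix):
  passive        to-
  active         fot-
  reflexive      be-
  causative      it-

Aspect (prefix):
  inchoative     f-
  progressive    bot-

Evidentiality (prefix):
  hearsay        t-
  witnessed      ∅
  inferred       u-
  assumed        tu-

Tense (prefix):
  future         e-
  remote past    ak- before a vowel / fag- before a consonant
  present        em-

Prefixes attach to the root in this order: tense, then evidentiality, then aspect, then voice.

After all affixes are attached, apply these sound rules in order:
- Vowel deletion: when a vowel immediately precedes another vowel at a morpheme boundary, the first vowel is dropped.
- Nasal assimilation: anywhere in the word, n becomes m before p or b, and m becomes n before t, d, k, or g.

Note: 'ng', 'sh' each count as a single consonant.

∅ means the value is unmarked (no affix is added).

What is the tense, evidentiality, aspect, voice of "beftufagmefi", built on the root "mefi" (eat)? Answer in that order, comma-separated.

remote past, assumed, inchoative, reflexive

Segment: be-f-tu-fag-mefi.
tense: ak/fag- → remote past.
evidentiality: tu- → assumed.
aspect: f- → inchoative.
voice: be- → reflexive.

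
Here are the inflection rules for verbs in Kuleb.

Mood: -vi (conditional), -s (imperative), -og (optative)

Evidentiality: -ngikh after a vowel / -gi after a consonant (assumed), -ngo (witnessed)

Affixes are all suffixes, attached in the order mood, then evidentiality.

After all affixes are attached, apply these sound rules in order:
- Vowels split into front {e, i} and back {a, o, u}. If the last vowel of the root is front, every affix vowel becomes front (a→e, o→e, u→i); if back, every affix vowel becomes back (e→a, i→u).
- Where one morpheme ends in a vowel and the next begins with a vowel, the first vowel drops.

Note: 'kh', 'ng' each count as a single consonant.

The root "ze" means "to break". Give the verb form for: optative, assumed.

Attach mood optative -og → zeog.
Attach evidentiality assumed -gi (after consonant 'g') → zeoggi.
Apply vowel harmony: zeoggi → zeeggi.
Apply vowel deletion: zeeggi → zeggi.

zeggi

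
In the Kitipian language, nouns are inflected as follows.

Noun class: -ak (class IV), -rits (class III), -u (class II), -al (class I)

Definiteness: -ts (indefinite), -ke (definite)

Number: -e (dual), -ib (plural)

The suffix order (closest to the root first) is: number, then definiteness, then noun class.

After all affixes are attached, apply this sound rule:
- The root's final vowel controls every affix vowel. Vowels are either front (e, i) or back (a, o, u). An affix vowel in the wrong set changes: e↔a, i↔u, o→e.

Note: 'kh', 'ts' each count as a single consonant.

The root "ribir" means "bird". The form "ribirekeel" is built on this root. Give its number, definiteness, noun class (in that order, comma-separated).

Segment: ribir-e-ke-al.
number: -e → dual.
definiteness: -ke → definite.
noun class: -al → class I.

dual, definite, class I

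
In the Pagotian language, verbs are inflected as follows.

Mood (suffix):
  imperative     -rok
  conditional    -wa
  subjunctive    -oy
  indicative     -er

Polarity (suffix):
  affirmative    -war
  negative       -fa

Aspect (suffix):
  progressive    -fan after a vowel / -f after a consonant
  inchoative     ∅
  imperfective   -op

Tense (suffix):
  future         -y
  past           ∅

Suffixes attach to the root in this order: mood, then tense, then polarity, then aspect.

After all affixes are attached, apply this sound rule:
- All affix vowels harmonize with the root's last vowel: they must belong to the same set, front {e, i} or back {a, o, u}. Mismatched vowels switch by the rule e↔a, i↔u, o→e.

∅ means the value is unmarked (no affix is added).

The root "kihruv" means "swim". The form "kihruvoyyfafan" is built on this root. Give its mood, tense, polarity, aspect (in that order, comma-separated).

Segment: kihruv-oy-y-fa-fan.
mood: -oy → subjunctive.
tense: -y → future.
polarity: -fa → negative.
aspect: -fan/f → progressive.

subjunctive, future, negative, progressive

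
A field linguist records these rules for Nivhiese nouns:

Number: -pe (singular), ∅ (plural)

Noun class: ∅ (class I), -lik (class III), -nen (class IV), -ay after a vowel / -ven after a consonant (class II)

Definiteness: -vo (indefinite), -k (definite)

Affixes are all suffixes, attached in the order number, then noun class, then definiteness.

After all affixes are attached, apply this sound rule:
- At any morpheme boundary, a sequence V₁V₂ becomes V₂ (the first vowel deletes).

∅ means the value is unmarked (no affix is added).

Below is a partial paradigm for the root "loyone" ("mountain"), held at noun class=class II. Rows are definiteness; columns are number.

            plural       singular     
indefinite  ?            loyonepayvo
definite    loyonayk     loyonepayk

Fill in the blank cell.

number = plural: zero marking, form stays loyone.
Attach noun class class II -ay (after vowel 'e') → loyoneay.
Attach definiteness indefinite -vo → loyoneayvo.
Apply vowel deletion: loyoneayvo → loyonayvo.

loyonayvo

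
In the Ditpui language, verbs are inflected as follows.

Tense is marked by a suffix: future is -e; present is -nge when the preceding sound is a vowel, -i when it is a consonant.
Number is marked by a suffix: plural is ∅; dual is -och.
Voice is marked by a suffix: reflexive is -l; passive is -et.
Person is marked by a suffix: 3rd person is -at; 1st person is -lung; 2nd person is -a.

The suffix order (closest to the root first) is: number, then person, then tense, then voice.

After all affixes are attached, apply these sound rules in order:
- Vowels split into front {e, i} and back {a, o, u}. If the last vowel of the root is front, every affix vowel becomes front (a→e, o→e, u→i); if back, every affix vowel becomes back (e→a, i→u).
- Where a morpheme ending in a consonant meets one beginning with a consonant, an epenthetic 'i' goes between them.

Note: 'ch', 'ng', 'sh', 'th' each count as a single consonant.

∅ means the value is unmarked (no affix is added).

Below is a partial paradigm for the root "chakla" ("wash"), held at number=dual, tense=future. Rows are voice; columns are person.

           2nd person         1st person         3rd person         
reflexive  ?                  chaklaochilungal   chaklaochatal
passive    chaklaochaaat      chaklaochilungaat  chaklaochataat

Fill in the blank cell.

chaklaochaal

Attach number dual -och → chaklaoch.
Attach person 2nd person -a → chaklaocha.
Attach tense future -e → chaklaochae.
Attach voice reflexive -l → chaklaochael.
Apply vowel harmony: chaklaochael → chaklaochaal.
Epenthesis: no change.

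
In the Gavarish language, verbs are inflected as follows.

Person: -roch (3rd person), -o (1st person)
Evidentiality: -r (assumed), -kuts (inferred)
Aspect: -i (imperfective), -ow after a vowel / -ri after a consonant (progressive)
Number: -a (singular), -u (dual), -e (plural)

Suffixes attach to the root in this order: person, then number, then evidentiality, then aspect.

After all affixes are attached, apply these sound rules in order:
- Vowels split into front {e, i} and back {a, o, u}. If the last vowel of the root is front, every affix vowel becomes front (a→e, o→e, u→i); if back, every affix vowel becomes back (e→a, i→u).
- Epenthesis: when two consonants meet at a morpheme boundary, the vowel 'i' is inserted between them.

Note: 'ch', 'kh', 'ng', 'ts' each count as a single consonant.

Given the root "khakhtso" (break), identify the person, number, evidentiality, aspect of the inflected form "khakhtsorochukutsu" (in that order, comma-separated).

3rd person, dual, inferred, imperfective

Segment: khakhtso-roch-u-kuts-i.
person: -roch → 3rd person.
number: -u → dual.
evidentiality: -kuts → inferred.
aspect: -i → imperfective.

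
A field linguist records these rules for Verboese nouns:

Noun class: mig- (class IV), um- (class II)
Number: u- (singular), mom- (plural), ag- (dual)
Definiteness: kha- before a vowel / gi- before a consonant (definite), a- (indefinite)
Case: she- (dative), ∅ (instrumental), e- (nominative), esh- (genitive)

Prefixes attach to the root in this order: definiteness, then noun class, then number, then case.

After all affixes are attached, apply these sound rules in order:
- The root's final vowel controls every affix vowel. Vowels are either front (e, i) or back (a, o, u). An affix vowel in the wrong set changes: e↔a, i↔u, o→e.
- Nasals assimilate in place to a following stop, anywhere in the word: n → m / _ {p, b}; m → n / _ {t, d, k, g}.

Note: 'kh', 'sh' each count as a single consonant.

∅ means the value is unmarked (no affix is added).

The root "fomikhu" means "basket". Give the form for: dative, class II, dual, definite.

shaagungufomikhu

Attach definiteness definite gi- (before consonant 'f') → gifomikhu.
Attach noun class class II um- → umgifomikhu.
Attach number dual ag- → agumgifomikhu.
Attach case dative she- → sheagumgifomikhu.
Apply vowel harmony: sheagumgifomikhu → shaagumgufomikhu.
Apply nasal assimilation: shaagumgufomikhu → shaagungufomikhu.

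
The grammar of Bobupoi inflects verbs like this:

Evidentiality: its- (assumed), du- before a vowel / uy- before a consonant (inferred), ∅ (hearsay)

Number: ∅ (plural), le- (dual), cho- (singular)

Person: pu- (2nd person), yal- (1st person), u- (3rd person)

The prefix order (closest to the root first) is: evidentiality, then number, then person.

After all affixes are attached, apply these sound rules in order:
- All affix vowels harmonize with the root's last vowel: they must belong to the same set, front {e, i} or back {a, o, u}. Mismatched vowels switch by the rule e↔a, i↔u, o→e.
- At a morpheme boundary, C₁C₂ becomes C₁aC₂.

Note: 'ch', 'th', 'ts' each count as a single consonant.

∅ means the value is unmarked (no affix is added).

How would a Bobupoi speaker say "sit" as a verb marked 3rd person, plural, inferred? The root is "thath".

uuyathath

Attach evidentiality inferred uy- (before consonant 'th') → uythath.
number = plural: zero marking, form stays uythath.
Attach person 3rd person u- → uuythath.
Vowel harmony: no change.
Apply epenthesis: uuythath → uuyathath.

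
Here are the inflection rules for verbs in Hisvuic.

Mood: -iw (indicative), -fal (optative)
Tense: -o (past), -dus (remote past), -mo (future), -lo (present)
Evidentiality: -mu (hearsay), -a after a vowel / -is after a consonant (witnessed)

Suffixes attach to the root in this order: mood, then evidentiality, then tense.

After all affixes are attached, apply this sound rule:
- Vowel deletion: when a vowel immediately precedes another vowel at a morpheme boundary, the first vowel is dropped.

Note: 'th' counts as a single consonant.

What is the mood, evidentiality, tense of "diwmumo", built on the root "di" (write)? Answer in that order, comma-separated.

indicative, hearsay, future

Segment: di-iw-mu-mo.
mood: -iw → indicative.
evidentiality: -mu → hearsay.
tense: -mo → future.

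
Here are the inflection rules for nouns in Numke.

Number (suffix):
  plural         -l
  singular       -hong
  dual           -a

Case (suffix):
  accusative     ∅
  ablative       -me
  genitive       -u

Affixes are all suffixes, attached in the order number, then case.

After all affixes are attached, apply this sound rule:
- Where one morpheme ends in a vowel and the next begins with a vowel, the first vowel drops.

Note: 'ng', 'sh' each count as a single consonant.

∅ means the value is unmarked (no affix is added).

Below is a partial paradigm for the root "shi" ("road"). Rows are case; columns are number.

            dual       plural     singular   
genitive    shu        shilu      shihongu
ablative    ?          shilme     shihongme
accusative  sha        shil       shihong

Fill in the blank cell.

shame

Attach number dual -a → shia.
Attach case ablative -me → shiame.
Apply vowel deletion: shiame → shame.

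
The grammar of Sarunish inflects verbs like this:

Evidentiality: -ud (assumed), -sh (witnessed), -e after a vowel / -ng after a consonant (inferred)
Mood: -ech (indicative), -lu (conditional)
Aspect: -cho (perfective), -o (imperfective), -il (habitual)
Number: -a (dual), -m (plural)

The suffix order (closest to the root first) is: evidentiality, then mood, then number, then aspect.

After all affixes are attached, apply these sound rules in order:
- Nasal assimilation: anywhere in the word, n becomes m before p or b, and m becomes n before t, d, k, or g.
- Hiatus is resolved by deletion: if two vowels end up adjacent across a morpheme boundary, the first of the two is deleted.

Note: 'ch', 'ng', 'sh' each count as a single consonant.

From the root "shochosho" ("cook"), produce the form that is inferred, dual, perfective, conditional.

shochoshelacho

Attach evidentiality inferred -e (after vowel 'o') → shochoshoe.
Attach mood conditional -lu → shochoshoelu.
Attach number dual -a → shochoshoelua.
Attach aspect perfective -cho → shochoshoeluacho.
Nasal assimilation: no change.
Apply vowel deletion: shochoshoeluacho → shochoshelacho.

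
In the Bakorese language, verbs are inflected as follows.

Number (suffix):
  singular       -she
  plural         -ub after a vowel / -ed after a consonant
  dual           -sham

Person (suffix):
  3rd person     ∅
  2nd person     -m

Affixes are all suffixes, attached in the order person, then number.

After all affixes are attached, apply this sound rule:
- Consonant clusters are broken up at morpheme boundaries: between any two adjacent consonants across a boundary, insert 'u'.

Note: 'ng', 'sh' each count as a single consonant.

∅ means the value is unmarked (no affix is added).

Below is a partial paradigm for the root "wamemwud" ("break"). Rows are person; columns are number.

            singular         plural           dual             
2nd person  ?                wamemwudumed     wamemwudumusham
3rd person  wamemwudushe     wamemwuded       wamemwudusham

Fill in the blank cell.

Attach person 2nd person -m → wamemwudm.
Attach number singular -she → wamemwudmshe.
Apply epenthesis: wamemwudmshe → wamemwudumushe.

wamemwudumushe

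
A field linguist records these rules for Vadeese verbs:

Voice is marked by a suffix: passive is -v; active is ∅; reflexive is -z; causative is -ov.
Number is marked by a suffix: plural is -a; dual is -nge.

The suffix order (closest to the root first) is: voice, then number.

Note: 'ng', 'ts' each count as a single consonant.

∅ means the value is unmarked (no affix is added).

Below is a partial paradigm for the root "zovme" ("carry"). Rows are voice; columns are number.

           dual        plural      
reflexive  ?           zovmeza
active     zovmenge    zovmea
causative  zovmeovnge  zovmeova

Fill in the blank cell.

zovmeznge

Attach voice reflexive -z → zovmez.
Attach number dual -nge → zovmeznge.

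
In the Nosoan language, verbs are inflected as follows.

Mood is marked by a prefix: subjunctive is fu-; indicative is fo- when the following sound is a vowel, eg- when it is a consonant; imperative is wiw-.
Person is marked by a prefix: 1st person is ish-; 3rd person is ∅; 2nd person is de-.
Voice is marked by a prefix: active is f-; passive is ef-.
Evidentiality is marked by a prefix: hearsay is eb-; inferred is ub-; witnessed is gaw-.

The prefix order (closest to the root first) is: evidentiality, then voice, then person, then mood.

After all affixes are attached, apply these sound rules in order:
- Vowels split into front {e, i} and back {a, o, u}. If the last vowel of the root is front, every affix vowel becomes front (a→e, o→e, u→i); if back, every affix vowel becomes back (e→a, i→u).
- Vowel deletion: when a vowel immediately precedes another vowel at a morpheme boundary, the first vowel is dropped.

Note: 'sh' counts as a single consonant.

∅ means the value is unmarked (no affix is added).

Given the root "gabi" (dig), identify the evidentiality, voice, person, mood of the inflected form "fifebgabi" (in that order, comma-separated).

Segment: fu-f-eb-gabi.
evidentiality: eb- → hearsay.
voice: f- → active.
person: ∅ → 3rd person.
mood: fu- → subjunctive.

hearsay, active, 3rd person, subjunctive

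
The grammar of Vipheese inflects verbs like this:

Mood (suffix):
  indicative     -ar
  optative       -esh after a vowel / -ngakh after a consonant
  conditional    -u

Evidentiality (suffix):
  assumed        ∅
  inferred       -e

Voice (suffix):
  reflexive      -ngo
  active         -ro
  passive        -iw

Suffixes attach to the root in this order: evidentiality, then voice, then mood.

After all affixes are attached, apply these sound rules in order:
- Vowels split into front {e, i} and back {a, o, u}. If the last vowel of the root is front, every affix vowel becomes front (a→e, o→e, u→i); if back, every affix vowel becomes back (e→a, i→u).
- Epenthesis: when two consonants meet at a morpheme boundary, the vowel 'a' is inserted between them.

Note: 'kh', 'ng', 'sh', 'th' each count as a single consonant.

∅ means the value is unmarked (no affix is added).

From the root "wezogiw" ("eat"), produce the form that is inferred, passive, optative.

wezogiweiwangekh

Attach evidentiality inferred -e → wezogiwe.
Attach voice passive -iw → wezogiweiw.
Attach mood optative -ngakh (after consonant 'w') → wezogiweiwngakh.
Apply vowel harmony: wezogiweiwngakh → wezogiweiwngekh.
Apply epenthesis: wezogiweiwngekh → wezogiweiwangekh.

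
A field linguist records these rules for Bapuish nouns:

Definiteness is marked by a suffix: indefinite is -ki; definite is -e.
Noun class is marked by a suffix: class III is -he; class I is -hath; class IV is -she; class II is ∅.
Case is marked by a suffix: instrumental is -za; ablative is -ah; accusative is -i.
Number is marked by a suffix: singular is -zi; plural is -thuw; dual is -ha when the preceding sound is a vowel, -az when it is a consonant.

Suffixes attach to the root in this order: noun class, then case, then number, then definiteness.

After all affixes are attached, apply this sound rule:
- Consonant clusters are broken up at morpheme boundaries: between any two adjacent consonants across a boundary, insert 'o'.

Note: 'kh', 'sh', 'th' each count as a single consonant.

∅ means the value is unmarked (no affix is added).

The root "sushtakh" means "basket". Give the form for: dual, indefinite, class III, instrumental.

sushtakhohezahaki

Attach noun class class III -he → sushtakhhe.
Attach case instrumental -za → sushtakhheza.
Attach number dual -ha (after vowel 'a') → sushtakhhezaha.
Attach definiteness indefinite -ki → sushtakhhezahaki.
Apply epenthesis: sushtakhhezahaki → sushtakhohezahaki.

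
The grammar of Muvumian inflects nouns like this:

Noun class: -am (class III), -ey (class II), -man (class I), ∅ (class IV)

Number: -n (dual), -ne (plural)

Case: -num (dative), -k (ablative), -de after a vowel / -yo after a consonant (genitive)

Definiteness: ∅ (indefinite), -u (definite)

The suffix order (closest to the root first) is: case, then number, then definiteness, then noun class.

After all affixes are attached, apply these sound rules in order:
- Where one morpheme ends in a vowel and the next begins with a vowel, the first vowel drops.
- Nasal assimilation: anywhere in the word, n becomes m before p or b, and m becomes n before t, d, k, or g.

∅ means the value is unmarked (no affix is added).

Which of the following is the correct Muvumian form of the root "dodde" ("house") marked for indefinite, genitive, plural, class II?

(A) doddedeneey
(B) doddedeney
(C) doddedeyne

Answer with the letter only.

B

Attach case genitive -de (after vowel 'e') → doddede.
Attach number plural -ne → doddedene.
definiteness = indefinite: zero marking, form stays doddedene.
Attach noun class class II -ey → doddedeneey.
Apply vowel deletion: doddedeneey → doddedeney.
Nasal assimilation: no change.
So the correct form is doddedeney, option (B).
(A) doddedeneey is wrong: it fails to apply the sound rule(s).
(C) doddedeyne is wrong: it has the affixes in the wrong order.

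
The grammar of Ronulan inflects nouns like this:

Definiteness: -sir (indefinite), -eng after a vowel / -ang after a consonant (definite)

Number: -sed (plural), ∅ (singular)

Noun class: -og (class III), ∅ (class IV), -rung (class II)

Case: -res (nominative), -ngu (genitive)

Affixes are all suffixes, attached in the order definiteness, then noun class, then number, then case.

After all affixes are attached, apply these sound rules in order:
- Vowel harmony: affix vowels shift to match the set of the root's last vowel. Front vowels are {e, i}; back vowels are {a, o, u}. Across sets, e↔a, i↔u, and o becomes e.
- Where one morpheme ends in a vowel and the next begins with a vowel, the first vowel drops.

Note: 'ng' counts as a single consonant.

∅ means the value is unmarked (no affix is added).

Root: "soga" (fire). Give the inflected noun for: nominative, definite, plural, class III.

Attach definiteness definite -eng (after vowel 'a') → sogaeng.
Attach noun class class III -og → sogaengog.
Attach number plural -sed → sogaengogsed.
Attach case nominative -res → sogaengogsedres.
Apply vowel harmony: sogaengogsedres → sogaangogsadras.
Apply vowel deletion: sogaangogsadras → sogangogsadras.

sogangogsadras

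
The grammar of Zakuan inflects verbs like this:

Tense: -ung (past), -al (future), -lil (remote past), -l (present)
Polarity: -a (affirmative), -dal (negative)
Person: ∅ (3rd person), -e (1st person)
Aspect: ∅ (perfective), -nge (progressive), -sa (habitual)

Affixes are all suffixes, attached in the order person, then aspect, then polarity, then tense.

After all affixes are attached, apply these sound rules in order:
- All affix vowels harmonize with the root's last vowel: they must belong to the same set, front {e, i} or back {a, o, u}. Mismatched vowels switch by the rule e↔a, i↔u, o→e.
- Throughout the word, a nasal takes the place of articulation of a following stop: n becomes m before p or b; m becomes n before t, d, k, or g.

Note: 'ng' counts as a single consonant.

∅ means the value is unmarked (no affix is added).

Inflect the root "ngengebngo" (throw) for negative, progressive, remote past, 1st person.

ngengebngoangadallul

Attach person 1st person -e → ngengebngoe.
Attach aspect progressive -nge → ngengebngoenge.
Attach polarity negative -dal → ngengebngoengedal.
Attach tense remote past -lil → ngengebngoengedallil.
Apply vowel harmony: ngengebngoengedallil → ngengebngoangadallul.
Nasal assimilation: no change.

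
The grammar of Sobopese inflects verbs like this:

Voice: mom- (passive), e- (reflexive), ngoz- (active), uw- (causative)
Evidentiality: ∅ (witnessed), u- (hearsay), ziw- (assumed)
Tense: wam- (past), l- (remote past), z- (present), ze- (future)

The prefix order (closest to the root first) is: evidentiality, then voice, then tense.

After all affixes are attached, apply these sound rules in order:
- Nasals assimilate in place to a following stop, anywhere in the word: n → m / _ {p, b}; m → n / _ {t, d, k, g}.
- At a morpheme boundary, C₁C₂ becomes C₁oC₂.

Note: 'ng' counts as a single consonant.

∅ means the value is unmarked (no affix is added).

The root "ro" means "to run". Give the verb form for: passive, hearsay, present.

zomomuro

Attach evidentiality hearsay u- → uro.
Attach voice passive mom- → momuro.
Attach tense present z- → zmomuro.
Nasal assimilation: no change.
Apply epenthesis: zmomuro → zomomuro.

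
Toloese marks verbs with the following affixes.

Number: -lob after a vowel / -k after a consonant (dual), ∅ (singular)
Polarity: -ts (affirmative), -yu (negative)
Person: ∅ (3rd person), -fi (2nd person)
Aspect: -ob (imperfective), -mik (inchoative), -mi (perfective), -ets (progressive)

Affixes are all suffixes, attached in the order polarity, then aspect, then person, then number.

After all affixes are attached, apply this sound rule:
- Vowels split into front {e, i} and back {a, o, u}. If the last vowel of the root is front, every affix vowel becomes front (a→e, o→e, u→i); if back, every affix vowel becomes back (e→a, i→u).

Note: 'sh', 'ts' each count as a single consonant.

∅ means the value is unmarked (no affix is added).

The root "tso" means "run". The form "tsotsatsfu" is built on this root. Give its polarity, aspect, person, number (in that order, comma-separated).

affirmative, progressive, 2nd person, singular

Segment: tso-ts-ets-fi.
polarity: -ts → affirmative.
aspect: -ets → progressive.
person: -fi → 2nd person.
number: ∅ → singular.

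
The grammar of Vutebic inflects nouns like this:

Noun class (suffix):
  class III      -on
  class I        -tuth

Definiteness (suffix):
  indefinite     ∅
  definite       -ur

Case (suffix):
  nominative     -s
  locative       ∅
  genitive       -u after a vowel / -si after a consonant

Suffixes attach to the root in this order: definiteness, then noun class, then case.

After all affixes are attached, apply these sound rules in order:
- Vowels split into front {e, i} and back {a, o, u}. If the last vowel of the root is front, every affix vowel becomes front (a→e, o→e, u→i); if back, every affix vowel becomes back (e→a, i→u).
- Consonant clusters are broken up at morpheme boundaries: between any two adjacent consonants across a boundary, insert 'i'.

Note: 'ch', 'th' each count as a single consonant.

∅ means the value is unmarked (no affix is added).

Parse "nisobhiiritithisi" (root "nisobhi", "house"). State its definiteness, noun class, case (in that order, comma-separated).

definite, class I, genitive

Segment: nisobhi-ur-tuth-si.
definiteness: -ur → definite.
noun class: -tuth → class I.
case: -u/si → genitive.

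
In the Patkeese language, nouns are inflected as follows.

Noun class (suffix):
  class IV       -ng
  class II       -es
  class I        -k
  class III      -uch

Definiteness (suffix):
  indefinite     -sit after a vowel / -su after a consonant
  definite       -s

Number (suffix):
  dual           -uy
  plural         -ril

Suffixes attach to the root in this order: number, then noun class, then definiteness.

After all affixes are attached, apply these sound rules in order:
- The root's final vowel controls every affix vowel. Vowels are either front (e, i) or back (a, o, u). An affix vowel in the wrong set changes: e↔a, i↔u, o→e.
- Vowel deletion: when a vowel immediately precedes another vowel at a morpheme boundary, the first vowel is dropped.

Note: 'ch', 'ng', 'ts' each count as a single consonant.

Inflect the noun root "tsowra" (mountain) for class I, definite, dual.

Attach number dual -uy → tsowrauy.
Attach noun class class I -k → tsowrauyk.
Attach definiteness definite -s → tsowrauyks.
Vowel harmony: no change.
Apply vowel deletion: tsowrauyks → tsowruyks.

tsowruyks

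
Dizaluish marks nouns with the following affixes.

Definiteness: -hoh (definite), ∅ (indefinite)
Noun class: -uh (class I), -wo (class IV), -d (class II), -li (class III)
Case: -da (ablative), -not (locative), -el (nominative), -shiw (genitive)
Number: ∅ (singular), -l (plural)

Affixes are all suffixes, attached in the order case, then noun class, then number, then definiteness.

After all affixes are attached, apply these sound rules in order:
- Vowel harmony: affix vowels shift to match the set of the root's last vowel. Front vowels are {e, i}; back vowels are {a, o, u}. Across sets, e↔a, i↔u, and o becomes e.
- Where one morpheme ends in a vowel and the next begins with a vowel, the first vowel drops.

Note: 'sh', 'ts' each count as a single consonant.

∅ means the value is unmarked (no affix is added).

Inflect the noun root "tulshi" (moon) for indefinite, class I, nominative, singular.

Attach case nominative -el → tulshiel.
Attach noun class class I -uh → tulshieluh.
number = singular: zero marking, form stays tulshieluh.
definiteness = indefinite: zero marking, form stays tulshieluh.
Apply vowel harmony: tulshieluh → tulshielih.
Apply vowel deletion: tulshielih → tulshelih.

tulshelih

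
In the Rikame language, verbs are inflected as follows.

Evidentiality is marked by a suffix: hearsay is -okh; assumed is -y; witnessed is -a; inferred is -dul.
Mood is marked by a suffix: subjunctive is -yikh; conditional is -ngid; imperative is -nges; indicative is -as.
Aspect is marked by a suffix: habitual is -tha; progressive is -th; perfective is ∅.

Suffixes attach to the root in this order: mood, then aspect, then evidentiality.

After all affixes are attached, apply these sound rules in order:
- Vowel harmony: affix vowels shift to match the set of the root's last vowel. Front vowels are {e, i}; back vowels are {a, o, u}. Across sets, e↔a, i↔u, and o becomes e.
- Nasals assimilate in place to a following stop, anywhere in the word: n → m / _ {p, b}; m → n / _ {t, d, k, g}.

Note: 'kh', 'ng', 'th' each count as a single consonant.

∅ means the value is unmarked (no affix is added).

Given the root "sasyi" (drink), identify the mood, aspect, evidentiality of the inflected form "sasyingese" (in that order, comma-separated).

Segment: sasyi-nges-a.
mood: -nges → imperative.
aspect: ∅ → perfective.
evidentiality: -a → witnessed.

imperative, perfective, witnessed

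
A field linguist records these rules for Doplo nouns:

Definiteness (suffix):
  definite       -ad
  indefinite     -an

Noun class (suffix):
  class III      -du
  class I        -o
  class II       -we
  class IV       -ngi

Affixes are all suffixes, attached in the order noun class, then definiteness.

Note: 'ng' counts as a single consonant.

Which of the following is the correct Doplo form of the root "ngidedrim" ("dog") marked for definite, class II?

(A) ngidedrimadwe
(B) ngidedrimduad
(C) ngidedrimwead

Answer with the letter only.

Attach noun class class II -we → ngidedrimwe.
Attach definiteness definite -ad → ngidedrimwead.
So the correct form is ngidedrimwead, option (C).
(A) ngidedrimadwe is wrong: it has the affixes in the wrong order.
(B) ngidedrimduad is wrong: it uses class III instead of class II for noun class.

C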